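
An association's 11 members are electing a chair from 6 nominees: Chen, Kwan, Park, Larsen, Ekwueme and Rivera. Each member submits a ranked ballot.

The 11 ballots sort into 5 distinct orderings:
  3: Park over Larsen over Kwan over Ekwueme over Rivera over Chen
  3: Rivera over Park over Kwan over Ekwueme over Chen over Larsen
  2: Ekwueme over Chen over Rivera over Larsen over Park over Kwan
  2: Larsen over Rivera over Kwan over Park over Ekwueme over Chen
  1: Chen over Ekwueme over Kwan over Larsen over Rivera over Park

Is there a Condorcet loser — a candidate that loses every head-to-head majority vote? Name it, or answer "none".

none

Pairwise majorities:
Chen vs Kwan: Kwan wins 8–3.
Chen vs Park: 2+1 = 3 for Chen, 8 for Park — Park by 8–3.
Chen–Larsen: Chen 6–5.
Chen vs Ekwueme: Chen preferred on 1 ballot; Ekwueme wins 10–1.
Chen–Rivera: Rivera 8–3.
Kwan vs Park: 3 to 8, Park.
Kwan vs Larsen: 3+1 = 4 for Kwan, 7 for Larsen — Larsen by 7–4.
Kwan vs Ekwueme: Kwan wins 8–3.
Kwan vs Rivera: 3+1 = 4 for Kwan, 7 for Rivera — Rivera by 7–4.
Park vs Larsen: 6 to 5, Park.
Park–Ekwueme: Park 8–3.
Park vs Rivera: Rivera, 8–3.
Larsen vs Ekwueme: Larsen preferred on 3+2 = 5 ballots; Ekwueme wins 6–5.
Larsen vs Rivera: 6 to 5, Larsen.
Ekwueme–Rivera: Ekwueme 6–5.
Every candidate wins at least one matchup (Chen beats Larsen; Kwan beats Chen; Park beats Chen; Larsen beats Kwan; Ekwueme beats Chen; Rivera beats Chen), so there is no Condorcet loser.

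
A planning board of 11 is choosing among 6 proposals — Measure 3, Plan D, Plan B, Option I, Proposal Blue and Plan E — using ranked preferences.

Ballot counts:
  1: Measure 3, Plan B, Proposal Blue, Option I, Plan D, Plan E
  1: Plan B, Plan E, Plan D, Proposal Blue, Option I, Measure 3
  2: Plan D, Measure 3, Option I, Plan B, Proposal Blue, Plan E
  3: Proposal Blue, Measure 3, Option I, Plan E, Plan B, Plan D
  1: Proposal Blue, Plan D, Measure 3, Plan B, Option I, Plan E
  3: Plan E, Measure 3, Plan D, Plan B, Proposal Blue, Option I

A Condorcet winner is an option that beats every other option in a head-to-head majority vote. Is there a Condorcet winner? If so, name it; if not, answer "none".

Measure 3

Head-to-head results (11 council members):
Measure 3 vs Plan D: Measure 3, 7–4.
Measure 3 vs Plan B: Measure 3 wins 10–1.
Measure 3–Option I: Measure 3 10–1.
Measure 3 vs Proposal Blue: Measure 3 wins 6–5.
Measure 3 vs Plan E: Measure 3 wins 7–4.
Plan D vs Plan B: Plan D, 6–5.
Plan D vs Option I: Plan D wins 7–4.
Plan D vs Proposal Blue: Plan D wins 6–5.
Plan D vs Plan E: Plan E, 7–4.
Plan B–Option I: Plan B 6–5.
Plan B–Proposal Blue: Plan B 7–4.
Plan B vs Plan E: Plan E, 6–5.
Option I vs Proposal Blue: Proposal Blue, 9–2.
Option I vs Plan E: Option I wins 7–4.
Proposal Blue–Plan E: Proposal Blue 7–4.
Measure 3 beats each of Plan D, Plan B, Option I, Proposal Blue, Plan E — Measure 3 is the Condorcet winner.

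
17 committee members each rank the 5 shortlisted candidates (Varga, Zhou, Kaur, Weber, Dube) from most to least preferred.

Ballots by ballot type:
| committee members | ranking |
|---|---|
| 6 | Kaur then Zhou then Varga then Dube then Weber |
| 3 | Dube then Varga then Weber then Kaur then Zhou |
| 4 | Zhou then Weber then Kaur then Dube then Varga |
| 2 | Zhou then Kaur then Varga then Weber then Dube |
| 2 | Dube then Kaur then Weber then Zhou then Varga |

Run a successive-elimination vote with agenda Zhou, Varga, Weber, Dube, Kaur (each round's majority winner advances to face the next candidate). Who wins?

Kaur

Round 1: Zhou vs Varga — 14–3, Zhou advances.
Round 2: Zhou vs Weber — 12–5, Zhou advances.
Round 3: Zhou vs Dube — 12–5, Zhou advances.
Round 4: Zhou vs Kaur — 6–11, Kaur advances.
Kaur survives the agenda.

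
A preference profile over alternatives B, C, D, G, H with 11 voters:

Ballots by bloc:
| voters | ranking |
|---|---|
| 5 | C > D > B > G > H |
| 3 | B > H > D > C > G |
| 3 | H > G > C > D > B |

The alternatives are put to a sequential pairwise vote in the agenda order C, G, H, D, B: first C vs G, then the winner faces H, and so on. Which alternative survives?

Round 1: C vs G — 8–3, C advances.
Round 2: C vs H — 5–6, H advances.
Round 3: H vs D — 6–5, H advances.
Round 4: H vs B — 3–8, B advances.
B survives the agenda.

B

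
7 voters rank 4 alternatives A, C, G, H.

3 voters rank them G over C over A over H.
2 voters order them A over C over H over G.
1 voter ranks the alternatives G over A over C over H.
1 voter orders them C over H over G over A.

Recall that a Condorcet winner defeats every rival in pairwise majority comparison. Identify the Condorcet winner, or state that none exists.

Pairwise majorities:
A vs C: 2+1 = 3 for A, 4 for C — C by 4–3.
A vs G: G, 5–2.
A vs H: A wins 6–1.
C vs G: G, 4–3.
C vs H: C, 7–0.
G vs H: G, 4–3.
G defeats every rival head-to-head and is the Condorcet winner.

G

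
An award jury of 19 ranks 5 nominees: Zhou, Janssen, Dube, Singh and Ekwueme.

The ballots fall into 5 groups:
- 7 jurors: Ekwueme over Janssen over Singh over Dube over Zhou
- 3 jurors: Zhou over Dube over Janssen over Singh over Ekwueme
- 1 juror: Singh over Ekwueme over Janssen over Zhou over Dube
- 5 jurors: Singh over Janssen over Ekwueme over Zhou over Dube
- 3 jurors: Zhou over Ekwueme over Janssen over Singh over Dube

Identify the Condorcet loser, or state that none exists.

Pairwise majorities:
Zhou vs Janssen: 6 to 13, Janssen.
Zhou–Dube: Zhou 12–7.
Zhou vs Singh: Singh, 13–6.
Zhou–Ekwueme: Ekwueme 13–6.
Janssen vs Dube: Janssen wins 16–3.
Janssen–Singh: Janssen 13–6.
Janssen vs Ekwueme: Ekwueme wins 11–8.
Dube vs Singh: 3 for Dube, 16 for Singh — Singh by 16–3.
Dube vs Ekwueme: 3 for Dube, 16 for Ekwueme — Ekwueme by 16–3.
Singh vs Ekwueme: 9 to 10, Ekwueme.
Dube loses to every other nominee — it is the Condorcet loser.

Dube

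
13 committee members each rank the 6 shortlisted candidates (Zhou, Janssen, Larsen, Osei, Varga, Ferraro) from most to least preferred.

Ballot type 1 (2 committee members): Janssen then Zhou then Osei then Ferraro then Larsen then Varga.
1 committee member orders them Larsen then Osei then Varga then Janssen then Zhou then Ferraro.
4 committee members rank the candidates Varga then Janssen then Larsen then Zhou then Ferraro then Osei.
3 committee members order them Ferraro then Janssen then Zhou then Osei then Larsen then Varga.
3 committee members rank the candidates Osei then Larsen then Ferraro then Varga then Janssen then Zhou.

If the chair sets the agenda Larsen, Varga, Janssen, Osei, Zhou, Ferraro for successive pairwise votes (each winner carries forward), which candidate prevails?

Janssen

Round 1: Larsen vs Varga — 9–4, Larsen advances.
Round 2: Larsen vs Janssen — 4–9, Janssen advances.
Round 3: Janssen vs Osei — 9–4, Janssen advances.
Round 4: Janssen vs Zhou — 13–0, Janssen advances.
Round 5: Janssen vs Ferraro — 7–6, Janssen advances.
The agenda winner is Janssen.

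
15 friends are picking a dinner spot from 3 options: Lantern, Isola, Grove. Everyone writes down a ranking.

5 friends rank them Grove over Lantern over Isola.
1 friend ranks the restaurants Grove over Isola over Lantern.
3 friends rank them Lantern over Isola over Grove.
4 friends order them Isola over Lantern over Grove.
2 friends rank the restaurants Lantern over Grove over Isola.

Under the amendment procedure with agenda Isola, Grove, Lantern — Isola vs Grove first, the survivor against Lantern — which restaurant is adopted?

Round 1: Isola vs Grove — 7–8, Grove advances.
Round 2: Grove vs Lantern — 6–9, Lantern advances.
The agenda winner is Lantern.

Lantern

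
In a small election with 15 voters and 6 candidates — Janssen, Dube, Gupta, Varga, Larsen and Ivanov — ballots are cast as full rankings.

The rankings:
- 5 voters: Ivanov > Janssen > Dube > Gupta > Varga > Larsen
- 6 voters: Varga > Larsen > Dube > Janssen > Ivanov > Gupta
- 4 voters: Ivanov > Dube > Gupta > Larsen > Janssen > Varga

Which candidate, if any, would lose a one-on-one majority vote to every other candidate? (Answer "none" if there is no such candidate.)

none

Pairwise majorities:
Janssen vs Dube: Dube, 10–5.
Janssen vs Gupta: 5+6 = 11 for Janssen, 4 for Gupta — Janssen by 11–4.
Janssen vs Varga: Janssen wins 9–6.
Janssen–Larsen: Larsen 10–5.
Janssen vs Ivanov: Janssen preferred on 6 ballots; Ivanov wins 9–6.
Dube–Gupta: Dube 15–0.
Dube vs Varga: Dube, 9–6.
Dube vs Larsen: Dube preferred on 5+4 = 9 ballots; Dube wins 9–6.
Dube vs Ivanov: Ivanov, 9–6.
Gupta–Varga: Gupta 9–6.
Gupta–Larsen: Gupta 9–6.
Gupta vs Ivanov: 0 for Gupta, 15 for Ivanov — Ivanov by 15–0.
Varga vs Larsen: Varga wins 11–4.
Varga vs Ivanov: Varga is ranked higher on 6 ballots, Ivanov on 9. Ivanov wins 9–6.
Larsen vs Ivanov: Ivanov, 9–6.
No candidate is winless: Janssen beats Gupta; Dube beats Janssen; Gupta beats Varga; Varga beats Larsen; Larsen beats Janssen; Ivanov beats Janssen. There is no Condorcet loser.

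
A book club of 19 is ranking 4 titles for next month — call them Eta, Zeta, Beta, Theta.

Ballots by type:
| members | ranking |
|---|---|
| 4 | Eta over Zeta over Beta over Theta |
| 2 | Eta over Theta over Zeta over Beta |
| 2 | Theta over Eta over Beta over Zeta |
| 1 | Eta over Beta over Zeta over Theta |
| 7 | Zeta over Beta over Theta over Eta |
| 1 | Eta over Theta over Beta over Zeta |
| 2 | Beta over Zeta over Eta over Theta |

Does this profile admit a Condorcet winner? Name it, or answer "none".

Head-to-head results (19 members):
Eta vs Zeta: Eta wins 10–9.
Eta vs Beta: Eta is ranked higher on 4+2+2+1+1 = 10 ballots, Beta on 9. Eta wins 10–9.
Eta vs Theta: Eta wins 10–9.
Zeta vs Beta: Zeta is ranked higher on 4+2+7 = 13 ballots, Beta on 6. Zeta wins 13–6.
Zeta vs Theta: Zeta wins 14–5.
Beta vs Theta: Beta, 14–5.
Eta defeats every rival head-to-head and is the Condorcet winner.

Eta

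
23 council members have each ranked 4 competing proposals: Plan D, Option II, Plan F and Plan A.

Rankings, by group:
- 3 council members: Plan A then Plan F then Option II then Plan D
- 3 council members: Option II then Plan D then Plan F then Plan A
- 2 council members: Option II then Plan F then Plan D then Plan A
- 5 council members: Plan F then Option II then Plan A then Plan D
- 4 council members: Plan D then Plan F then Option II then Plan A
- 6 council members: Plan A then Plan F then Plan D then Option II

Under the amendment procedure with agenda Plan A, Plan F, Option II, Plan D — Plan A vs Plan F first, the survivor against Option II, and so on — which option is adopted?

Round 1: Plan A vs Plan F — 9–14, Plan F advances.
Round 2: Plan F vs Option II — 18–5, Plan F advances.
Round 3: Plan F vs Plan D — 16–7, Plan F advances.
The agenda winner is Plan F.

Plan F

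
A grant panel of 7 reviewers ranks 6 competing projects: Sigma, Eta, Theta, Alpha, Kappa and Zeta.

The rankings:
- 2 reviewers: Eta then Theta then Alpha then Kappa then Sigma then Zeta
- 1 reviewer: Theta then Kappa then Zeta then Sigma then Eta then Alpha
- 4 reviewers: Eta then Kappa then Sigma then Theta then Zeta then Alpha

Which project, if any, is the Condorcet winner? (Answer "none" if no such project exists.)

Head-to-head results (7 reviewers):
Sigma–Eta: Eta 6–1.
Sigma vs Theta: Sigma wins 4–3.
Sigma–Alpha: Sigma 5–2.
Sigma–Kappa: Kappa 7–0.
Sigma–Zeta: Sigma 6–1.
Eta vs Theta: Eta, 6–1.
Eta vs Alpha: Eta, 7–0.
Eta vs Kappa: Eta wins 6–1.
Eta vs Zeta: Eta wins 6–1.
Theta vs Alpha: Theta wins 7–0.
Theta–Kappa: Kappa 4–3.
Theta vs Zeta: Theta, 7–0.
Alpha vs Kappa: Kappa, 5–2.
Alpha vs Zeta: Zeta wins 5–2.
Kappa vs Zeta: Kappa wins 7–0.
Eta defeats every rival head-to-head and is the Condorcet winner.

Eta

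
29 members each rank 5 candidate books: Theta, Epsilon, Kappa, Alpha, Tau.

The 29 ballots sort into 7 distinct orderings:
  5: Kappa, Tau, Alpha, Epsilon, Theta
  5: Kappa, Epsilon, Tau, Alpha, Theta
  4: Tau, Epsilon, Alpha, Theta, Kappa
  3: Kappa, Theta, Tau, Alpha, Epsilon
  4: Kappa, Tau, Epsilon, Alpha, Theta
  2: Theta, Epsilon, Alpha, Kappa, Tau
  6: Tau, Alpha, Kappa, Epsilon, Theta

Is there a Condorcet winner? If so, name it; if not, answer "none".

Kappa

Pairwise majorities:
Theta vs Epsilon: Theta preferred on 3+2 = 5 ballots; Epsilon wins 24–5.
Theta–Kappa: Kappa 23–6.
Theta vs Alpha: 5 to 24, Alpha.
Theta vs Tau: Theta preferred on 3+2 = 5 ballots; Tau wins 24–5.
Epsilon vs Kappa: 4+2 = 6 for Epsilon, 23 for Kappa — Kappa by 23–6.
Epsilon vs Alpha: 15 to 14, Epsilon.
Epsilon vs Tau: Epsilon is ranked higher on 5+2 = 7 ballots, Tau on 22. Tau wins 22–7.
Kappa vs Alpha: Kappa, 17–12.
Kappa–Tau: Kappa 19–10.
Alpha vs Tau: Tau wins 27–2.
Kappa wins every pairwise contest, so Kappa is the Condorcet winner.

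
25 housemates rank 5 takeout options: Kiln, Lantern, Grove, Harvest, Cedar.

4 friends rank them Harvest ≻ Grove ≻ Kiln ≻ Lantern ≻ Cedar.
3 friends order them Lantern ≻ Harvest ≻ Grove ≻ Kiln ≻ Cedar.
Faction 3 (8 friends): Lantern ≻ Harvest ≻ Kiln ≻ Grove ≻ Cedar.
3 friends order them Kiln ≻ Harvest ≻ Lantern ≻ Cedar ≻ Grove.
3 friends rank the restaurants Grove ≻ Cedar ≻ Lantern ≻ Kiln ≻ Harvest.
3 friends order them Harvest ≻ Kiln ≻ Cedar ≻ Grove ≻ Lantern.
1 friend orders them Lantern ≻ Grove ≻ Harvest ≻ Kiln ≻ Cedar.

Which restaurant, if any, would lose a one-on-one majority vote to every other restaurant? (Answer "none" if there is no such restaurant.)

Cedar

Head-to-head results (25 friends):
Kiln vs Lantern: Lantern, 15–10.
Kiln vs Grove: Kiln, 14–11.
Kiln–Harvest: Harvest 19–6.
Kiln vs Cedar: Kiln wins 22–3.
Lantern vs Grove: 3+8+3+1 = 15 for Lantern, 10 for Grove — Lantern by 15–10.
Lantern vs Harvest: 3+8+3+1 = 15 for Lantern, 10 for Harvest — Lantern by 15–10.
Lantern–Cedar: Lantern 19–6.
Grove vs Harvest: Grove is ranked higher on 3+1 = 4 ballots, Harvest on 21. Harvest wins 21–4.
Grove vs Cedar: Grove preferred on 4+3+8+3+1 = 19 ballots; Grove wins 19–6.
Harvest vs Cedar: 4+3+8+3+3+1 = 22 for Harvest, 3 for Cedar — Harvest by 22–3.
Cedar is beaten in every head-to-head and is the Condorcet loser.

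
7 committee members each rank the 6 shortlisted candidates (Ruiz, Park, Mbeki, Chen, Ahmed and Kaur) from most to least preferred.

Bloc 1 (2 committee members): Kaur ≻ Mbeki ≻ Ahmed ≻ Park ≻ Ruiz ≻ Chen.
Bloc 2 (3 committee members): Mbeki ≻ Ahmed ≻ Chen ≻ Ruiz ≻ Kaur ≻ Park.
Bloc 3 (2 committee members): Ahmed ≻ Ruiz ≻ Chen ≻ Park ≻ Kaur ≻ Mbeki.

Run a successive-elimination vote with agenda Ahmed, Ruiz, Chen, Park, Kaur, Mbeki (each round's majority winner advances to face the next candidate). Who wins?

Round 1: Ahmed vs Ruiz — 7–0, Ahmed advances.
Round 2: Ahmed vs Chen — 7–0, Ahmed advances.
Round 3: Ahmed vs Park — 7–0, Ahmed advances.
Round 4: Ahmed vs Kaur — 5–2, Ahmed advances.
Round 5: Ahmed vs Mbeki — 2–5, Mbeki advances.
The agenda winner is Mbeki.

Mbeki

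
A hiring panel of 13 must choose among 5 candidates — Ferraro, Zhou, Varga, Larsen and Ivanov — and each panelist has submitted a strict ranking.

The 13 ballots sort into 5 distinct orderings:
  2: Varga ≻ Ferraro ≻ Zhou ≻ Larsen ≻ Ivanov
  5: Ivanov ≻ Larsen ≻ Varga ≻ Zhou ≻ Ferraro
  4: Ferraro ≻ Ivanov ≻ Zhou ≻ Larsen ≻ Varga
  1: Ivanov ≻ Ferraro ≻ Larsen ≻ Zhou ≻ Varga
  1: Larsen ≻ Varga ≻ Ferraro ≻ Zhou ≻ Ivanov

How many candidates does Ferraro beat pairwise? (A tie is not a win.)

Ferraro against each rival (13 committee members):
Ferraro vs Zhou: Ferraro preferred on 2+4+1+1 = 8 ballots; Ferraro wins 8–5.
Ferraro vs Varga: 4+1 = 5 for Ferraro, 8 for Varga — Varga by 8–5.
Ferraro vs Larsen: 7 to 6, Ferraro.
Ferraro vs Ivanov: Ferraro, 7–6.
Ferraro beats Zhou, Larsen, Ivanov; loses to Varga — 3 pairwise wins.

3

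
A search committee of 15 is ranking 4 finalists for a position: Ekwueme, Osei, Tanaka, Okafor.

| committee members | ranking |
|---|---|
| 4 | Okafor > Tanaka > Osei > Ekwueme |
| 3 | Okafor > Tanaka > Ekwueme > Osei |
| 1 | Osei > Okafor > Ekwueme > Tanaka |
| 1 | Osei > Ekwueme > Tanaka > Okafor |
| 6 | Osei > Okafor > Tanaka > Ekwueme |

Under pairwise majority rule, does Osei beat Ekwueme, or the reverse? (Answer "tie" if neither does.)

Ballots ranking Osei above Ekwueme: 4 + 1 + 1 + 6 = 12.
Ballots ranking Ekwueme above Osei: 15 − 12 = 3.
Osei wins the head-to-head 12–3.

Osei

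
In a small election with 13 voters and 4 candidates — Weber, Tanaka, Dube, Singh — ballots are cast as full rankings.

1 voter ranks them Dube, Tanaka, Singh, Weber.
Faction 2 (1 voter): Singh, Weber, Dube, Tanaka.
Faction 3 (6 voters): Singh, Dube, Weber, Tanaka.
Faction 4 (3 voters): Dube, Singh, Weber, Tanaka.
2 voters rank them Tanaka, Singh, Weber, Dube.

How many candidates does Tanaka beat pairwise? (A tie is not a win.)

Tanaka against each rival (13 voters):
Tanaka vs Weber: 3 to 10, Weber.
Tanaka vs Dube: Dube, 11–2.
Tanaka vs Singh: Tanaka preferred on 1+2 = 3 ballots; Singh wins 10–3.
Tanaka beats no one; loses to Weber, Dube, Singh — 0 pairwise wins.

0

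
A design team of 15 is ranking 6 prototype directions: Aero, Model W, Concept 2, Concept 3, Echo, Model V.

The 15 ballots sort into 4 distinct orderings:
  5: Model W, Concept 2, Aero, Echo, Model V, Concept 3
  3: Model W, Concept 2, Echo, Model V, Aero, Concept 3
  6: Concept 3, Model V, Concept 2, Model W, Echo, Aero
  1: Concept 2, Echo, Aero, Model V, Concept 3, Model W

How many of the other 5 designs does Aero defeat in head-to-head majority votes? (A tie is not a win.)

Aero against each rival (15 engineers):
Aero vs Model W: Aero is ranked higher on 1 ballot, Model W on 14. Model W wins 14–1.
Aero vs Concept 2: Concept 2 wins 15–0.
Aero vs Concept 3: Aero is ranked higher on 5+3+1 = 9 ballots, Concept 3 on 6. Aero wins 9–6.
Aero vs Echo: Aero preferred on 5 ballots; Echo wins 10–5.
Aero vs Model V: Aero is ranked higher on 5+1 = 6 ballots, Model V on 9. Model V wins 9–6.
Aero beats Concept 3; loses to Model W, Concept 2, Echo, Model V — 1 pairwise win.

1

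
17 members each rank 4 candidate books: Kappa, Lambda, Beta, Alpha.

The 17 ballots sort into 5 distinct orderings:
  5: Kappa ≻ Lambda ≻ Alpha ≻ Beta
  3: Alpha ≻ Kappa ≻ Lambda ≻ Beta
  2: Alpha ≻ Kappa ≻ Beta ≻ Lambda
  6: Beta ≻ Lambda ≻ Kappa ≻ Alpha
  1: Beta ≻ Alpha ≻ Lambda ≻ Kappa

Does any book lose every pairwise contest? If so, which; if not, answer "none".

none

Pairwise majorities:
Kappa vs Lambda: Kappa is ranked higher on 5+3+2 = 10 ballots, Lambda on 7. Kappa wins 10–7.
Kappa vs Beta: Kappa wins 10–7.
Kappa vs Alpha: 5+6 = 11 for Kappa, 6 for Alpha — Kappa by 11–6.
Lambda–Beta: Beta 9–8.
Lambda vs Alpha: 5+6 = 11 for Lambda, 6 for Alpha — Lambda by 11–6.
Beta vs Alpha: Beta preferred on 6+1 = 7 ballots; Alpha wins 10–7.
No book is winless: Kappa beats Lambda; Lambda beats Alpha; Beta beats Lambda; Alpha beats Beta. There is no Condorcet loser.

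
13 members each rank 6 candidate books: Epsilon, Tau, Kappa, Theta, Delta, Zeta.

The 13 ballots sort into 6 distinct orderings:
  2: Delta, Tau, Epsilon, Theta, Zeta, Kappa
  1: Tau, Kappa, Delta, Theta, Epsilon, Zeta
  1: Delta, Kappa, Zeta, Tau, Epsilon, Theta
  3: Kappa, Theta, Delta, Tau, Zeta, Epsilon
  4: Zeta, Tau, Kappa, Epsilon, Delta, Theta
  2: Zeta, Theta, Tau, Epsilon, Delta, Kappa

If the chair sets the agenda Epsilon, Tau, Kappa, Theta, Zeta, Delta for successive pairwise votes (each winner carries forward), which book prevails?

Delta

Round 1: Epsilon vs Tau — 0–13, Tau advances.
Round 2: Tau vs Kappa — 9–4, Tau advances.
Round 3: Tau vs Theta — 8–5, Tau advances.
Round 4: Tau vs Zeta — 6–7, Zeta advances.
Round 5: Zeta vs Delta — 6–7, Delta advances.
The agenda winner is Delta.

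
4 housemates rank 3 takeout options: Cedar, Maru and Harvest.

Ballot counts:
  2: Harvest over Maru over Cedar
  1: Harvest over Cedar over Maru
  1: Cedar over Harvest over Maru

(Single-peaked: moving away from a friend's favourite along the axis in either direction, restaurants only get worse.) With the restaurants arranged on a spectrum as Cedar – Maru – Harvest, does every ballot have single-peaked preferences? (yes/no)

Axis positions: Cedar=1, Maru=2, Harvest=3.
Ballot type 1 (peak Harvest at position 3): ranking walks positions 3-2-1, expanding outward from the peak — single-peaked.
Ballot type 2: ranking walks positions 3-1-2; Cedar is ranked above Maru even though Maru lies between Cedar and the peak Harvest on the axis — preferences dip and rise again. Not single-peaked.
Ballot type 3: ranking walks positions 1-3-2; Harvest is ranked above Maru even though Maru lies between Harvest and the peak Cedar on the axis — preferences dip and rise again. Not single-peaked.
Ballot type 2 violates single-peakedness, so the profile is not single-peaked on this axis.

no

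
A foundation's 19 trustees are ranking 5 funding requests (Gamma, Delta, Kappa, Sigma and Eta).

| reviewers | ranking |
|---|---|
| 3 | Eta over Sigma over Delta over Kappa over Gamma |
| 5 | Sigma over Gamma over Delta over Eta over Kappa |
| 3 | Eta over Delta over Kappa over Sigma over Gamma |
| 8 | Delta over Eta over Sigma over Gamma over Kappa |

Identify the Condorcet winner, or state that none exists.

Delta

Check each pair by majority over 19 ballots:
Gamma vs Delta: 5 for Gamma, 14 for Delta — Delta by 14–5.
Gamma vs Kappa: Gamma is ranked higher on 5+8 = 13 ballots, Kappa on 6. Gamma wins 13–6.
Gamma vs Sigma: Sigma wins 19–0.
Gamma vs Eta: Eta wins 14–5.
Delta vs Kappa: Delta, 19–0.
Delta vs Sigma: 3+8 = 11 for Delta, 8 for Sigma — Delta by 11–8.
Delta vs Eta: 13 to 6, Delta.
Kappa vs Sigma: 3 for Kappa, 16 for Sigma — Sigma by 16–3.
Kappa vs Eta: 0 to 19, Eta.
Sigma vs Eta: 5 for Sigma, 14 for Eta — Eta by 14–5.
Only Delta has no losses; Delta is the Condorcet winner.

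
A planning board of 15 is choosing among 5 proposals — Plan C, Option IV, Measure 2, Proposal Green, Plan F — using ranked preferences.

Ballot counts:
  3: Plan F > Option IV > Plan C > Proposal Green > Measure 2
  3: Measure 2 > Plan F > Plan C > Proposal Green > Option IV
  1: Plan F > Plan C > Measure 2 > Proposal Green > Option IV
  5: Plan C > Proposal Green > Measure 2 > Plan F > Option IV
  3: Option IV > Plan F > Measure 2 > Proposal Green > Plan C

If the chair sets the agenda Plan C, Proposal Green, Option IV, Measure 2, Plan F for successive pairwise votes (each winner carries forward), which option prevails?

Plan F

Round 1: Plan C vs Proposal Green — 12–3, Plan C advances.
Round 2: Plan C vs Option IV — 9–6, Plan C advances.
Round 3: Plan C vs Measure 2 — 9–6, Plan C advances.
Round 4: Plan C vs Plan F — 5–10, Plan F advances.
Plan F survives the agenda.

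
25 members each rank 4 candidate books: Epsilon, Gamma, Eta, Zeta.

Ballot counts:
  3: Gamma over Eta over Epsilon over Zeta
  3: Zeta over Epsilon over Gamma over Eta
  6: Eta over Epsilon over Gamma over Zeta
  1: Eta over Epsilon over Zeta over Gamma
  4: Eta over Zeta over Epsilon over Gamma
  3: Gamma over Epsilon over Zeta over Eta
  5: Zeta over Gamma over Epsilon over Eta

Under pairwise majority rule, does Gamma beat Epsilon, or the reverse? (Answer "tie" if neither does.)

Epsilon

Ballots ranking Gamma above Epsilon: 3 + 3 + 5 = 11.
Ballots ranking Epsilon above Gamma: 25 − 11 = 14.
Epsilon wins the head-to-head 14–11.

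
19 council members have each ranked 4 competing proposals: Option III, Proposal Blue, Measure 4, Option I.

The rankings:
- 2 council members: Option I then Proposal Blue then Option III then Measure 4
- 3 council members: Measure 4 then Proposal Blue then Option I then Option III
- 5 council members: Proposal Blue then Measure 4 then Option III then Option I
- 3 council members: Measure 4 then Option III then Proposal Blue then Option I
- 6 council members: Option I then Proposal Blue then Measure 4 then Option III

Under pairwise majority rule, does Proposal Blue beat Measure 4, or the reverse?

Proposal Blue

Ballots ranking Proposal Blue above Measure 4: 2 + 5 + 6 = 13.
Ballots ranking Measure 4 above Proposal Blue: 19 − 13 = 6.
Proposal Blue wins the head-to-head 13–6.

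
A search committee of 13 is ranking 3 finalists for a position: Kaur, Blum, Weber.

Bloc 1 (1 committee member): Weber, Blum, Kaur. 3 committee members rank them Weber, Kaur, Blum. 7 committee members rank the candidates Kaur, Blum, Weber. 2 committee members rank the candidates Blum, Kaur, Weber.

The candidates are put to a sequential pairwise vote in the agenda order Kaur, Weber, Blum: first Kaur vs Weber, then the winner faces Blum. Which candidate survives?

Kaur

Round 1: Kaur vs Weber — 9–4, Kaur advances.
Round 2: Kaur vs Blum — 10–3, Kaur advances.
The agenda winner is Kaur.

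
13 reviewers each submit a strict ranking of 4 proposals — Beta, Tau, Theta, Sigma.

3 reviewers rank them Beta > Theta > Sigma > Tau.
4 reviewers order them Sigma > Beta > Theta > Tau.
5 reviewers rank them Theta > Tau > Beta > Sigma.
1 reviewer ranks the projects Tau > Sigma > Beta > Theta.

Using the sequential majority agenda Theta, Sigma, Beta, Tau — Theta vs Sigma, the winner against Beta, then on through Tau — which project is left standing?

Beta

Round 1: Theta vs Sigma — 8–5, Theta advances.
Round 2: Theta vs Beta — 5–8, Beta advances.
Round 3: Beta vs Tau — 7–6, Beta advances.
The agenda winner is Beta.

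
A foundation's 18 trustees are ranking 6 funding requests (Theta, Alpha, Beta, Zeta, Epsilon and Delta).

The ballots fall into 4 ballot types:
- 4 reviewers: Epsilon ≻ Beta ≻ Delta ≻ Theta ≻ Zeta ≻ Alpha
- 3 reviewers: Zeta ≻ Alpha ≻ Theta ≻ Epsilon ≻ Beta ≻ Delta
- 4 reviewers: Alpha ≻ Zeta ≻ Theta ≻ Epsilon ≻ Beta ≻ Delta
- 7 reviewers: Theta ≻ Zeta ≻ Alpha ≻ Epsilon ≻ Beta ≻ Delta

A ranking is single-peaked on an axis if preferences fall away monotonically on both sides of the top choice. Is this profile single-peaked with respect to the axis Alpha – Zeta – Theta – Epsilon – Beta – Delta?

yes

Axis positions: Alpha=1, Zeta=2, Theta=3, Epsilon=4, Beta=5, Delta=6.
Ballot type 1 (peak Epsilon at position 4): ranking walks positions 4-5-6-3-2-1, expanding outward from the peak — single-peaked.
Ballot type 2 (peak Zeta at position 2): ranking walks positions 2-1-3-4-5-6, expanding outward from the peak — single-peaked.
Ballot type 3 (peak Alpha at position 1): ranking walks positions 1-2-3-4-5-6, expanding outward from the peak — single-peaked.
Ballot type 4 (peak Theta at position 3): ranking walks positions 3-2-1-4-5-6, expanding outward from the peak — single-peaked.
Every ranking is single-peaked on this axis.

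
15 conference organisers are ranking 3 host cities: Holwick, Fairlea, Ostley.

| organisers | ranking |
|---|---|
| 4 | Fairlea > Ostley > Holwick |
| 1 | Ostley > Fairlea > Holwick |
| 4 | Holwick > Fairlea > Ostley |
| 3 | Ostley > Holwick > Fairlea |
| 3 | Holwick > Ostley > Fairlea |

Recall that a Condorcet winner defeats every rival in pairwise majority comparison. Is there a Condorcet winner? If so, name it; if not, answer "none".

Head-to-head results (15 organisers):
Holwick vs Fairlea: 10 to 5, Holwick.
Holwick vs Ostley: Holwick is ranked higher on 4+3 = 7 ballots, Ostley on 8. Ostley wins 8–7.
Fairlea vs Ostley: Fairlea is ranked higher on 4+4 = 8 ballots, Ostley on 7. Fairlea wins 8–7.
Every city loses at least once (Holwick loses to Ostley; Fairlea loses to Holwick; Ostley loses to Fairlea). The majority relation contains the cycle Holwick → Fairlea → Ostley → Holwick, so there is no Condorcet winner.

none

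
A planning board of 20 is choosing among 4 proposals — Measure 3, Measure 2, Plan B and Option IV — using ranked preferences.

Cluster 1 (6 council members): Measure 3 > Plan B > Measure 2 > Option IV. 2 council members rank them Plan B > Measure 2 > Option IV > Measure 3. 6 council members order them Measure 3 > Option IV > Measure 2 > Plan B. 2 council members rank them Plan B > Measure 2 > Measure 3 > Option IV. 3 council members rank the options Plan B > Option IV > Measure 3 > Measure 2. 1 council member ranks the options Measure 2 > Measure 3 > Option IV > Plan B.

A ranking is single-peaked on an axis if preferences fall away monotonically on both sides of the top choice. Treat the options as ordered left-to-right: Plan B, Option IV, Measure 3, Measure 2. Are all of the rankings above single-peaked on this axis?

Axis positions: Plan B=1, Option IV=2, Measure 3=3, Measure 2=4.
Cluster 1: ranking walks positions 3-1-4-2; Plan B is ranked above Option IV even though Option IV lies between Plan B and the peak Measure 3 on the axis — preferences dip and rise again. Not single-peaked.
Cluster 2: ranking walks positions 1-4-2-3; Measure 2 is ranked above Option IV even though Option IV lies between Measure 2 and the peak Plan B on the axis — preferences dip and rise again. Not single-peaked.
Cluster 3 (peak Measure 3 at position 3): ranking walks positions 3-2-4-1, expanding outward from the peak — single-peaked.
Cluster 4: ranking walks positions 1-4-3-2; Measure 2 is ranked above Option IV even though Option IV lies between Measure 2 and the peak Plan B on the axis — preferences dip and rise again. Not single-peaked.
Cluster 5 (peak Plan B at position 1): ranking walks positions 1-2-3-4, expanding outward from the peak — single-peaked.
Cluster 6 (peak Measure 2 at position 4): ranking walks positions 4-3-2-1, expanding outward from the peak — single-peaked.
Cluster 1 violates single-peakedness, so the profile is not single-peaked on this axis.

no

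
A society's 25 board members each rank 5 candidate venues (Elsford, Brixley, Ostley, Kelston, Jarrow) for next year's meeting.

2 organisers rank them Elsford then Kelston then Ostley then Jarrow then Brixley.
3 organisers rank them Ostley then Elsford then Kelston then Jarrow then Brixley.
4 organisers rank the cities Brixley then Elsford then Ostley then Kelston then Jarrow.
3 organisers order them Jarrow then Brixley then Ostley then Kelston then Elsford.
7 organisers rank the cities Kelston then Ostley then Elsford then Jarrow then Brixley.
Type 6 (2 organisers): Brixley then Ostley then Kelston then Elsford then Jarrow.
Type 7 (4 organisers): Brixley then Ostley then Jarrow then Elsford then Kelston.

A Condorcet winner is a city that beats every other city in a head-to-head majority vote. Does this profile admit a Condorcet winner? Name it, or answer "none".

Check each pair by majority over 25 ballots:
Elsford–Brixley: Brixley 13–12.
Elsford–Ostley: Ostley 19–6.
Elsford–Kelston: Elsford 13–12.
Elsford–Jarrow: Elsford 18–7.
Brixley vs Ostley: Brixley, 13–12.
Brixley vs Kelston: Brixley wins 13–12.
Brixley–Jarrow: Jarrow 15–10.
Ostley–Kelston: Ostley 16–9.
Ostley–Jarrow: Ostley 22–3.
Kelston vs Jarrow: Kelston, 18–7.
Each city drops at least one matchup (Elsford loses to Brixley; Brixley loses to Jarrow; Ostley loses to Brixley; Kelston loses to Elsford; Jarrow loses to Elsford); the cycle Elsford > Jarrow > Brixley > Elsford rules out a Condorcet winner.

none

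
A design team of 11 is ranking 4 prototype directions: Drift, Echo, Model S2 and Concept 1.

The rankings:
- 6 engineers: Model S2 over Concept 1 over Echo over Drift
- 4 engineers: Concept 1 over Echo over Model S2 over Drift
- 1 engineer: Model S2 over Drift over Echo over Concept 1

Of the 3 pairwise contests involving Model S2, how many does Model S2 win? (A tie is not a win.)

Model S2 against each rival (11 engineers):
Model S2 vs Drift: Model S2 preferred on 6+4+1 = 11 ballots; Model S2 wins 11–0.
Model S2 vs Echo: Model S2 preferred on 6+1 = 7 ballots; Model S2 wins 7–4.
Model S2 vs Concept 1: Model S2, 7–4.
Model S2 beats Drift, Echo, Concept 1 — 3 pairwise wins.

3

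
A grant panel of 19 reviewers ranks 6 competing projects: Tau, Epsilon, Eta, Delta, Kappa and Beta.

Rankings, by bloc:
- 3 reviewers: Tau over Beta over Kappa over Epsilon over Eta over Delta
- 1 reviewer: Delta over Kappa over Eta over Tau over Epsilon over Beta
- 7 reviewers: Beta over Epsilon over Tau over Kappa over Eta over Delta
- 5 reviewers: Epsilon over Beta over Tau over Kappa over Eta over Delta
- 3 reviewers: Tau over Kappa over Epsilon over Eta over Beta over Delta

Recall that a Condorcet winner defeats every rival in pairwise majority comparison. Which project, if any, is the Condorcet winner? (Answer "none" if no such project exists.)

Beta

Head-to-head results (19 reviewers):
Tau–Epsilon: Epsilon 12–7.
Tau vs Eta: Tau wins 18–1.
Tau vs Delta: Tau wins 18–1.
Tau vs Kappa: Tau wins 18–1.
Tau vs Beta: Beta wins 12–7.
Epsilon vs Eta: Epsilon, 18–1.
Epsilon vs Delta: Epsilon wins 18–1.
Epsilon vs Kappa: Epsilon wins 12–7.
Epsilon vs Beta: Beta, 10–9.
Eta vs Delta: Eta wins 18–1.
Eta vs Kappa: Kappa wins 19–0.
Eta vs Beta: Beta, 15–4.
Delta vs Kappa: Kappa wins 18–1.
Delta vs Beta: Beta, 18–1.
Kappa vs Beta: Beta wins 15–4.
Beta beats each of Tau, Epsilon, Eta, Delta, Kappa — Beta is the Condorcet winner.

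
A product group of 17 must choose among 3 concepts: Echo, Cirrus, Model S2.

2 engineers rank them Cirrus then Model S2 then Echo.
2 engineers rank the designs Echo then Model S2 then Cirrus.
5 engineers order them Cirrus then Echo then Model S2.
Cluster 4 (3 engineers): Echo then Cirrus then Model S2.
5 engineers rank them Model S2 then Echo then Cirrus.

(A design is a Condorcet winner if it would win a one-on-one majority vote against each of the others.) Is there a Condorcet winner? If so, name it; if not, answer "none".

Pairwise majorities:
Echo vs Cirrus: Echo wins 10–7.
Echo vs Model S2: Echo, 10–7.
Cirrus–Model S2: Cirrus 10–7.
Echo wins every pairwise contest, so Echo is the Condorcet winner.

Echo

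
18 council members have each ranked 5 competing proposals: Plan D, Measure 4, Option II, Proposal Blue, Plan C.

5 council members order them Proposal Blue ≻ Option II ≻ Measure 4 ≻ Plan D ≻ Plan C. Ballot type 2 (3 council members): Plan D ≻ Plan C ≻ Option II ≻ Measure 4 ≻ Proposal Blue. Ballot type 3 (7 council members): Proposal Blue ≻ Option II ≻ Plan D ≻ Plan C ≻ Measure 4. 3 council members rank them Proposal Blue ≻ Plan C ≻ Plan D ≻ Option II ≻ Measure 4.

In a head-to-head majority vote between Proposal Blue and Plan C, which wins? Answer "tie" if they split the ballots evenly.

Proposal Blue

Ballots ranking Proposal Blue above Plan C: 5 + 7 + 3 = 15.
Ballots ranking Plan C above Proposal Blue: 18 − 15 = 3.
Proposal Blue wins the head-to-head 15–3.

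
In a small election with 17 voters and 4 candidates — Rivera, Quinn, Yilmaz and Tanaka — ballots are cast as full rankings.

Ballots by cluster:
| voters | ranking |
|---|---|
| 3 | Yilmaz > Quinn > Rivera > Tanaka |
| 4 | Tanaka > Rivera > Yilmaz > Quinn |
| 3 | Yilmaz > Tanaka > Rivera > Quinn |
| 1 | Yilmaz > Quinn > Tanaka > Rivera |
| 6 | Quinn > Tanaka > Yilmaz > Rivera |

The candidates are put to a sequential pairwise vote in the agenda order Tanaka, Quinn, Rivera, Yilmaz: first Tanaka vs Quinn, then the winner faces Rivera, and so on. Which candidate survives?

Yilmaz

Round 1: Tanaka vs Quinn — 7–10, Quinn advances.
Round 2: Quinn vs Rivera — 10–7, Quinn advances.
Round 3: Quinn vs Yilmaz — 6–11, Yilmaz advances.
The agenda winner is Yilmaz.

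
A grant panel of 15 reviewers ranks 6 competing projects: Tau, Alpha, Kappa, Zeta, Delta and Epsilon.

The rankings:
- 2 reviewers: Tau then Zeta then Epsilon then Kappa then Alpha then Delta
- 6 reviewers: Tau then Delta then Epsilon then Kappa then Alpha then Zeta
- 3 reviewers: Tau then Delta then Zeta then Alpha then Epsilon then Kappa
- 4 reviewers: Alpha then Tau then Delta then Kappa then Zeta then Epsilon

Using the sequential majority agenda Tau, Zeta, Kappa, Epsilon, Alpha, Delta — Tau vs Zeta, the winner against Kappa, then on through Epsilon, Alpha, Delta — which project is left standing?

Round 1: Tau vs Zeta — 15–0, Tau advances.
Round 2: Tau vs Kappa — 15–0, Tau advances.
Round 3: Tau vs Epsilon — 15–0, Tau advances.
Round 4: Tau vs Alpha — 11–4, Tau advances.
Round 5: Tau vs Delta — 15–0, Tau advances.
Tau survives the agenda.

Tau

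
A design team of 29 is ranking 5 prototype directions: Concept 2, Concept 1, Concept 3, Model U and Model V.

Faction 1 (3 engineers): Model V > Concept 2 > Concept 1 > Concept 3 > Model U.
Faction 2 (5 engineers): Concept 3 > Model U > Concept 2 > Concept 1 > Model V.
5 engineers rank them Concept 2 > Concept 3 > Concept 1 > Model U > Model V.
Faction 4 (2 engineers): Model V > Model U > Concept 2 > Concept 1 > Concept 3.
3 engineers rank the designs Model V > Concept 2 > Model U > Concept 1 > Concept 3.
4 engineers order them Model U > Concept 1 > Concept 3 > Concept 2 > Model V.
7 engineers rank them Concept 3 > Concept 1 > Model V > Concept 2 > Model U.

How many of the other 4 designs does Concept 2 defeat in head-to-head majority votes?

Concept 2 against each rival (29 engineers):
Concept 2 vs Concept 1: Concept 2 wins 18–11.
Concept 2 vs Concept 3: 3+5+2+3 = 13 for Concept 2, 16 for Concept 3 — Concept 3 by 16–13.
Concept 2 vs Model U: 18 to 11, Concept 2.
Concept 2 vs Model V: 14 to 15, Model V.
Concept 2 beats Concept 1, Model U; loses to Concept 3, Model V — 2 pairwise wins.

2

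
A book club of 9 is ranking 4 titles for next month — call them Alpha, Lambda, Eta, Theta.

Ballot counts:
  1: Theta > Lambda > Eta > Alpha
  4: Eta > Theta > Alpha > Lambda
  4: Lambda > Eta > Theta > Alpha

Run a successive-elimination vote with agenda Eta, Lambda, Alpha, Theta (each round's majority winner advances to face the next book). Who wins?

Round 1: Eta vs Lambda — 4–5, Lambda advances.
Round 2: Lambda vs Alpha — 5–4, Lambda advances.
Round 3: Lambda vs Theta — 4–5, Theta advances.
The agenda winner is Theta.

Theta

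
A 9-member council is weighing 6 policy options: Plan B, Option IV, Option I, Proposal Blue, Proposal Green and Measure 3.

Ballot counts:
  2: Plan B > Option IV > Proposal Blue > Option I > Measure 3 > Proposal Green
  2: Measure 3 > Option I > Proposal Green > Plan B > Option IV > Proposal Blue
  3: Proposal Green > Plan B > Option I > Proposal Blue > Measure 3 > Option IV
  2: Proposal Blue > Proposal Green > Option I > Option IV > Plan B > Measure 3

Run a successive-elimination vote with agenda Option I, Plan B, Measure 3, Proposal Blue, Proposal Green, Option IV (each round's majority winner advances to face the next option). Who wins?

Proposal Green

Round 1: Option I vs Plan B — 4–5, Plan B advances.
Round 2: Plan B vs Measure 3 — 7–2, Plan B advances.
Round 3: Plan B vs Proposal Blue — 7–2, Plan B advances.
Round 4: Plan B vs Proposal Green — 2–7, Proposal Green advances.
Round 5: Proposal Green vs Option IV — 7–2, Proposal Green advances.
The agenda winner is Proposal Green.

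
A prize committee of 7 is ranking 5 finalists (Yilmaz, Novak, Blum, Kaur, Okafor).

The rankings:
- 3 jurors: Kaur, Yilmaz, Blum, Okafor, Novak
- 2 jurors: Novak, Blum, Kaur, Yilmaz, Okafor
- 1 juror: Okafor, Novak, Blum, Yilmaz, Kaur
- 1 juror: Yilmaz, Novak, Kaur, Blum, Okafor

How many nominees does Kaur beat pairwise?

Kaur against each rival (7 jurors):
Kaur vs Yilmaz: Kaur preferred on 3+2 = 5 ballots; Kaur wins 5–2.
Kaur vs Novak: 3 for Kaur, 4 for Novak — Novak by 4–3.
Kaur vs Blum: Kaur wins 4–3.
Kaur vs Okafor: 3+2+1 = 6 for Kaur, 1 for Okafor — Kaur by 6–1.
Kaur beats Yilmaz, Blum, Okafor; loses to Novak — 3 pairwise wins.

3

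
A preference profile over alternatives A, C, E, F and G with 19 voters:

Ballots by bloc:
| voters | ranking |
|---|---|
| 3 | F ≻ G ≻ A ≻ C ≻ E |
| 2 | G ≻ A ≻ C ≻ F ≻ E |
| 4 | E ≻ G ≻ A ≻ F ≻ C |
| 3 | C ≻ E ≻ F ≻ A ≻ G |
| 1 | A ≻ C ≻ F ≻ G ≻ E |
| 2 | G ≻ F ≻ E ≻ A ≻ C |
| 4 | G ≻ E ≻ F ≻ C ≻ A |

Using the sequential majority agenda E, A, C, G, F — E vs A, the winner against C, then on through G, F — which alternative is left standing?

G

Round 1: E vs A — 13–6, E advances.
Round 2: E vs C — 10–9, E advances.
Round 3: E vs G — 7–12, G advances.
Round 4: G vs F — 12–7, G advances.
G survives the agenda.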